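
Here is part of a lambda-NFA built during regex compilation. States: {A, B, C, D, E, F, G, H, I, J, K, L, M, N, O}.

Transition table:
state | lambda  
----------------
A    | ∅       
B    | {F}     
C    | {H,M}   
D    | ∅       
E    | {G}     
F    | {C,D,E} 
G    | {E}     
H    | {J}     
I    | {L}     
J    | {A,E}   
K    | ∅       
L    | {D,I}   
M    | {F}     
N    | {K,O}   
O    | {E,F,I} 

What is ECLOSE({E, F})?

{A, C, D, E, F, G, H, J, M}

Start with {E, F}.
From E via lambda: add G.
From F via lambda: add C, D.
From C via lambda: add H, M.
From H via lambda: add J.
From J via lambda: add A.
No new states can be added; the closed set is {A, C, D, E, F, G, H, J, M}.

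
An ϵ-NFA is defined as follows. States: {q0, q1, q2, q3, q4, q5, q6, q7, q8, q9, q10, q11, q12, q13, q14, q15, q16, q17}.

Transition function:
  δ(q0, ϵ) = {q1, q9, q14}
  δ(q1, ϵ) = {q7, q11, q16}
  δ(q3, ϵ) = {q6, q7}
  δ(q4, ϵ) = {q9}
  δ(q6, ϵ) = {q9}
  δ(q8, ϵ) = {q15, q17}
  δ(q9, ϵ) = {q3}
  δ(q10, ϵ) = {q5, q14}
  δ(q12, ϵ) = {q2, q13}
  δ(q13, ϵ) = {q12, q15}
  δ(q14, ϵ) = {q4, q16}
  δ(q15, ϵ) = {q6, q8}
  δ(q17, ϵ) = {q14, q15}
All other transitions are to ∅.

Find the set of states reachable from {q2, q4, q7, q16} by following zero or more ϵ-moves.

{q2, q3, q4, q6, q7, q9, q16}

Start with {q2, q4, q7, q16}.
From q4 via ϵ: add q9.
From q9 via ϵ: add q3.
From q3 via ϵ: add q6.
No new states can be added; the closed set is {q2, q3, q4, q6, q7, q9, q16}.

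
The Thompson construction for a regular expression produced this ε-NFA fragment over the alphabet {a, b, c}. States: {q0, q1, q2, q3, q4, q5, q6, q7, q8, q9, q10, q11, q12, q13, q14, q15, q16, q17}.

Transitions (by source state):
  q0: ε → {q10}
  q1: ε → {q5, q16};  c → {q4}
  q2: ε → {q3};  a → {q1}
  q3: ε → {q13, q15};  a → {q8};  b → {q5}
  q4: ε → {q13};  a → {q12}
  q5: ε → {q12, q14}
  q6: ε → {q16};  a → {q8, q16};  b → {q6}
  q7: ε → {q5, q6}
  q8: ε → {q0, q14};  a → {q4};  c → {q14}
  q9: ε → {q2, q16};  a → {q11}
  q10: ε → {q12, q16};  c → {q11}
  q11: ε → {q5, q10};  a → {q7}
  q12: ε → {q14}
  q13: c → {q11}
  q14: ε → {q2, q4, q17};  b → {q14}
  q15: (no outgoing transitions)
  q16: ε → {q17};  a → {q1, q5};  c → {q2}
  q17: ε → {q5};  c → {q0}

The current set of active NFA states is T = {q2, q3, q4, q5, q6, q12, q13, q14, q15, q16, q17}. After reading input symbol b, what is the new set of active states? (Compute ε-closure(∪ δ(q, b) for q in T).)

{q2, q3, q4, q5, q6, q12, q13, q14, q15, q16, q17}

q3 on b → {q5}.
q6 on b → {q6}.
q14 on b → {q14}.
No b-transition from q2, q4, q5, q12, q13, q15, q16, q17.
Union after reading b: {q5, q6, q14}.
Now take the ε-closure:
From q5 via ε: add q12.
From q6 via ε: add q16.
From q14 via ε: add q2, q4, q17.
From q2 via ε: add q3.
From q4 via ε: add q13.
From q3 via ε: add q15.
No new states can be added; the closed set is {q2, q3, q4, q5, q6, q12, q13, q14, q15, q16, q17}.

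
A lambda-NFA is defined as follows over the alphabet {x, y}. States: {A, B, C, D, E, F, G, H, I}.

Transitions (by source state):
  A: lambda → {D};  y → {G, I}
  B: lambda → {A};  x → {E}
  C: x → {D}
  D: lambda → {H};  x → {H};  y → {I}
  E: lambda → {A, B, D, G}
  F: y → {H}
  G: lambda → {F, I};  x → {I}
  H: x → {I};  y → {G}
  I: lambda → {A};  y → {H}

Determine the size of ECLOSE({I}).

4

Start with {I}.
From I via lambda: add A.
From A via lambda: add D.
From D via lambda: add H.
lambda-closure = {A, D, H, I}, which has 4 states.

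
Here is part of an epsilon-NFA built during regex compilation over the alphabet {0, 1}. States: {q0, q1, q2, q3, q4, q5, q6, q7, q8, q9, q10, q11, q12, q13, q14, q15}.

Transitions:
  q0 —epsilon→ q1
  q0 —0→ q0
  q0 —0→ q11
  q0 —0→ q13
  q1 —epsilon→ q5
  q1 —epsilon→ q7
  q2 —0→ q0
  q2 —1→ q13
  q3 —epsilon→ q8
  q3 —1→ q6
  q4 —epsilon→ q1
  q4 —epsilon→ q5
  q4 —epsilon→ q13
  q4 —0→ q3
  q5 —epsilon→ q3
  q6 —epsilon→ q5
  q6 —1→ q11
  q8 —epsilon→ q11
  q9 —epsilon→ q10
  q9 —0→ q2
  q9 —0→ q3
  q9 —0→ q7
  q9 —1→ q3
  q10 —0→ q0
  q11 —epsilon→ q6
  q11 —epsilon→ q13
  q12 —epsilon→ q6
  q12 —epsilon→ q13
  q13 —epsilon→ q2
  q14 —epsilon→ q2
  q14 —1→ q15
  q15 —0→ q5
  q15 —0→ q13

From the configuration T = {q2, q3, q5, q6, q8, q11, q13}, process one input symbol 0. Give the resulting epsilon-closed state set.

q2 on 0 → {q0}.
No 0-transition from q3, q5, q6, q8, q11, q13.
Union after reading 0: {q0}.
Now take the epsilon-closure:
From q0 via epsilon: add q1.
From q1 via epsilon: add q5, q7.
From q5 via epsilon: add q3.
From q3 via epsilon: add q8.
From q8 via epsilon: add q11.
From q11 via epsilon: add q6, q13.
From q13 via epsilon: add q2.
No new states can be added; the closed set is {q0, q1, q2, q3, q5, q6, q7, q8, q11, q13}.

{q0, q1, q2, q3, q5, q6, q7, q8, q11, q13}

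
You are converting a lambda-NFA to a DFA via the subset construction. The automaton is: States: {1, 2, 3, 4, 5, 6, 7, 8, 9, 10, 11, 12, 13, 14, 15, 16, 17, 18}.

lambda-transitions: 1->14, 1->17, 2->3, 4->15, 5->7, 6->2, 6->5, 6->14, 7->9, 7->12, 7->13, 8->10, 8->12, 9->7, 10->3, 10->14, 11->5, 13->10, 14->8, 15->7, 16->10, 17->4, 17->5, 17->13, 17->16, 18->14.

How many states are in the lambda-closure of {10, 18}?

Start with {10, 18}.
From 10 via lambda: add 3, 14.
From 14 via lambda: add 8.
From 8 via lambda: add 12.
lambda-closure = {3, 8, 10, 12, 14, 18}, which has 6 states.

6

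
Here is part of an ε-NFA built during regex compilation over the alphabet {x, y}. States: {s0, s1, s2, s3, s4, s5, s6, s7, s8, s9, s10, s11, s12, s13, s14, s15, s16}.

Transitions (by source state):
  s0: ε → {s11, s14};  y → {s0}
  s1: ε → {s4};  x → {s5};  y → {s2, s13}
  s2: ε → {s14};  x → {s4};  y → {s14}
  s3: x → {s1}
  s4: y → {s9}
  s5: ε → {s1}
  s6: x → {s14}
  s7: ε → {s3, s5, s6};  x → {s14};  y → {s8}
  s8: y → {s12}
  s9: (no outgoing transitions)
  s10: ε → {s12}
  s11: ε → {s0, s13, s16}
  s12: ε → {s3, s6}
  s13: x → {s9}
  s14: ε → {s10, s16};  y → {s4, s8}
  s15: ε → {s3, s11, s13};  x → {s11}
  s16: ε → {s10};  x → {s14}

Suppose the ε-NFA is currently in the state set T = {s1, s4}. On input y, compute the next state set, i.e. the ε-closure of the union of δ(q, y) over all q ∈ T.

{s2, s3, s6, s9, s10, s12, s13, s14, s16}

s1 on y → {s2, s13}.
s4 on y → {s9}.
Union after reading y: {s2, s9, s13}.
Now take the ε-closure:
From s2 via ε: add s14.
From s14 via ε: add s10, s16.
From s10 via ε: add s12.
From s12 via ε: add s3, s6.
No new states can be added; the closed set is {s2, s3, s6, s9, s10, s12, s13, s14, s16}.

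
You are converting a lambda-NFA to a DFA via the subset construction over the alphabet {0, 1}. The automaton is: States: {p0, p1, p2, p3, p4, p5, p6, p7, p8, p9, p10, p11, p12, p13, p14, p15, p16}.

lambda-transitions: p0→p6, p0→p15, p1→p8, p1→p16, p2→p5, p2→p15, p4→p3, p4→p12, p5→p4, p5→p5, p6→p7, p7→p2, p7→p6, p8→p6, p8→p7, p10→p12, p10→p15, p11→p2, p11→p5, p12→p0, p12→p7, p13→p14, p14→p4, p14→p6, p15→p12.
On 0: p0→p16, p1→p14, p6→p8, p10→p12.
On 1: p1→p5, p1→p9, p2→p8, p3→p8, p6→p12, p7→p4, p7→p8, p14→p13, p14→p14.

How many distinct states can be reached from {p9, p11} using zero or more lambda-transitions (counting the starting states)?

Start with {p9, p11}.
From p11 via lambda: add p2, p5.
From p2 via lambda: add p15.
From p5 via lambda: add p4.
From p4 via lambda: add p3, p12.
From p12 via lambda: add p0, p7.
From p0 via lambda: add p6.
lambda-closure = {p0, p2, p3, p4, p5, p6, p7, p9, p11, p12, p15}, which has 11 states.

11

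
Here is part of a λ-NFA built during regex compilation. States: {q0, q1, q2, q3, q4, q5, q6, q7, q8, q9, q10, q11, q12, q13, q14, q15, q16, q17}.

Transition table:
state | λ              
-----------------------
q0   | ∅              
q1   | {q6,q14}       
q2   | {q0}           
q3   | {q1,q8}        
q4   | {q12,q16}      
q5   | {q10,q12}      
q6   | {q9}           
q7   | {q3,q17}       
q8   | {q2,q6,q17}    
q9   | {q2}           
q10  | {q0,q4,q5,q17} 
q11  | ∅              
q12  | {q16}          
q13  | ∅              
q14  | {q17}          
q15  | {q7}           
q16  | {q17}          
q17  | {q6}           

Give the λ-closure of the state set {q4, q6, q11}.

{q0, q2, q4, q6, q9, q11, q12, q16, q17}

Start with {q4, q6, q11}.
From q4 via λ: add q12, q16.
From q6 via λ: add q9.
From q9 via λ: add q2.
From q16 via λ: add q17.
From q2 via λ: add q0.
No new states can be added; the closed set is {q0, q2, q4, q6, q9, q11, q12, q16, q17}.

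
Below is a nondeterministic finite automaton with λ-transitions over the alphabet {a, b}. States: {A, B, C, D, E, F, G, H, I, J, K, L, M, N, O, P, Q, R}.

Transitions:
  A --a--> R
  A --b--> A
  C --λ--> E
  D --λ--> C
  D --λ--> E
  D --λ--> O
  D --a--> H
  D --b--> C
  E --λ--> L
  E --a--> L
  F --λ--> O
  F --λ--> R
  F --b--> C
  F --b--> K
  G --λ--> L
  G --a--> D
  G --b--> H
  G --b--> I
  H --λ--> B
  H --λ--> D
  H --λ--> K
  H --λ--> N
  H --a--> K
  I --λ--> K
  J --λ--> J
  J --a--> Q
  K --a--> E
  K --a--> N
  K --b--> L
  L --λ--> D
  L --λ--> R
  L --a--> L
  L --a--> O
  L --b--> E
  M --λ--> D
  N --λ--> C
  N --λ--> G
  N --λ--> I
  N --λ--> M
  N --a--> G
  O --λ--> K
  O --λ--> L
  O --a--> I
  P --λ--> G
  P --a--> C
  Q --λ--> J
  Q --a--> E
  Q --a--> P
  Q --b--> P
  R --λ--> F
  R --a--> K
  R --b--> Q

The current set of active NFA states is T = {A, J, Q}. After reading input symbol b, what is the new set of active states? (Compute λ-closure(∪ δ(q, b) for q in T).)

A on b → {A}.
Q on b → {P}.
No b-transition from J.
Union after reading b: {A, P}.
Now take the λ-closure:
From P via λ: add G.
From G via λ: add L.
From L via λ: add D, R.
From D via λ: add C, E, O.
From R via λ: add F.
From O via λ: add K.
No new states can be added; the closed set is {A, C, D, E, F, G, K, L, O, P, R}.

{A, C, D, E, F, G, K, L, O, P, R}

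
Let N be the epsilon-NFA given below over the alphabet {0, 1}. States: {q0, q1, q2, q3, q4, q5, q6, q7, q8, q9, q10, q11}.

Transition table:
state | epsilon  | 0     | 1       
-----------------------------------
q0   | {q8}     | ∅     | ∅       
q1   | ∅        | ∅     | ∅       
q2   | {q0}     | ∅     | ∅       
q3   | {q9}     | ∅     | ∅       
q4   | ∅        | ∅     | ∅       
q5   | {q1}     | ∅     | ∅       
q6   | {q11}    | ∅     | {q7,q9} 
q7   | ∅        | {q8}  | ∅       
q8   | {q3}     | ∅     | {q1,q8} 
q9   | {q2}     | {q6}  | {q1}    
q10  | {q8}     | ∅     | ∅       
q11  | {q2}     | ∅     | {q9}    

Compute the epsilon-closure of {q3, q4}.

Start with {q3, q4}.
From q3 via epsilon: add q9.
From q9 via epsilon: add q2.
From q2 via epsilon: add q0.
From q0 via epsilon: add q8.
No new states can be added; the closed set is {q0, q2, q3, q4, q8, q9}.

{q0, q2, q3, q4, q8, q9}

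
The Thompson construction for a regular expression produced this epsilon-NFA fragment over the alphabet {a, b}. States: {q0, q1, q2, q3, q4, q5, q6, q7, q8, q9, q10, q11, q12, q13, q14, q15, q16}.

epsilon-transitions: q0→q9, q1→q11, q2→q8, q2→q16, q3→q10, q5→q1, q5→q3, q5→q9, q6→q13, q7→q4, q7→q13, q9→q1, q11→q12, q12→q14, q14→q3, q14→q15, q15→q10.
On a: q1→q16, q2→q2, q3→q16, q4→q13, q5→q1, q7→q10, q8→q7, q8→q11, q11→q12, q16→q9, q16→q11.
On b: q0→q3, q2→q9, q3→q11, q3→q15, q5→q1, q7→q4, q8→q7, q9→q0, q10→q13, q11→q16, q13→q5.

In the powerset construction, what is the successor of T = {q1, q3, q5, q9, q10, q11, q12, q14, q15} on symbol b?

{q0, q1, q3, q9, q10, q11, q12, q13, q14, q15, q16}

q3 on b → {q11, q15}.
q5 on b → {q1}.
q9 on b → {q0}.
q10 on b → {q13}.
q11 on b → {q16}.
No b-transition from q1, q12, q14, q15.
Union after reading b: {q0, q1, q11, q13, q15, q16}.
Now take the epsilon-closure:
From q0 via epsilon: add q9.
From q11 via epsilon: add q12.
From q15 via epsilon: add q10.
From q12 via epsilon: add q14.
From q14 via epsilon: add q3.
No new states can be added; the closed set is {q0, q1, q3, q9, q10, q11, q12, q13, q14, q15, q16}.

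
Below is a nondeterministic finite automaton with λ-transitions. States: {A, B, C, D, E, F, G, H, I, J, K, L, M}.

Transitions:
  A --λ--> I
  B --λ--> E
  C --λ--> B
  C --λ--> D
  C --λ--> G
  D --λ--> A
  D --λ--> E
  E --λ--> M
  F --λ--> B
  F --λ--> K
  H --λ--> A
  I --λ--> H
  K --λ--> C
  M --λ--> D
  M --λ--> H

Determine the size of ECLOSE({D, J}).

7

Start with {D, J}.
From D via λ: add A, E.
From A via λ: add I.
From E via λ: add M.
From I via λ: add H.
λ-closure = {A, D, E, H, I, J, M}, which has 7 states.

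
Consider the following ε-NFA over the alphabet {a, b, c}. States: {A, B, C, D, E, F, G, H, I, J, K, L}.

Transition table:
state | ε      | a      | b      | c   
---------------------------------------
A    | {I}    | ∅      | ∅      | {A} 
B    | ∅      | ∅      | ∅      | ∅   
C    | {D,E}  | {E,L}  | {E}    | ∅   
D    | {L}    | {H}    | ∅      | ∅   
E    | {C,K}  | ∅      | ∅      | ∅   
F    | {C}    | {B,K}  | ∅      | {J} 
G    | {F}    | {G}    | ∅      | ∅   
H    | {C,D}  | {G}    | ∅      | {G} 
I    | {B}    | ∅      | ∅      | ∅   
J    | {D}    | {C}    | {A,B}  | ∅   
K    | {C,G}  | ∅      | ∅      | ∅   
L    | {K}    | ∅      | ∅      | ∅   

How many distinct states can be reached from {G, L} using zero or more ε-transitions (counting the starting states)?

Start with {G, L}.
From G via ε: add F.
From L via ε: add K.
From F via ε: add C.
From C via ε: add D, E.
ε-closure = {C, D, E, F, G, K, L}, which has 7 states.

7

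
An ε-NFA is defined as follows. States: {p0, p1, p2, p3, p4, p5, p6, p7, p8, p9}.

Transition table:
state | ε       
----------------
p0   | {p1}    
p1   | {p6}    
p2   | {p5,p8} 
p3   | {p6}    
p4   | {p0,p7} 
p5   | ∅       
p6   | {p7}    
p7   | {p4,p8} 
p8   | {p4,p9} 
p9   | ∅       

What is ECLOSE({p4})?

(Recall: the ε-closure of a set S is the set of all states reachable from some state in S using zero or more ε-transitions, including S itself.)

{p0, p1, p4, p6, p7, p8, p9}

Start with {p4}.
From p4 via ε: add p0, p7.
From p0 via ε: add p1.
From p7 via ε: add p8.
From p1 via ε: add p6.
From p8 via ε: add p9.
No new states can be added; the closed set is {p0, p1, p4, p6, p7, p8, p9}.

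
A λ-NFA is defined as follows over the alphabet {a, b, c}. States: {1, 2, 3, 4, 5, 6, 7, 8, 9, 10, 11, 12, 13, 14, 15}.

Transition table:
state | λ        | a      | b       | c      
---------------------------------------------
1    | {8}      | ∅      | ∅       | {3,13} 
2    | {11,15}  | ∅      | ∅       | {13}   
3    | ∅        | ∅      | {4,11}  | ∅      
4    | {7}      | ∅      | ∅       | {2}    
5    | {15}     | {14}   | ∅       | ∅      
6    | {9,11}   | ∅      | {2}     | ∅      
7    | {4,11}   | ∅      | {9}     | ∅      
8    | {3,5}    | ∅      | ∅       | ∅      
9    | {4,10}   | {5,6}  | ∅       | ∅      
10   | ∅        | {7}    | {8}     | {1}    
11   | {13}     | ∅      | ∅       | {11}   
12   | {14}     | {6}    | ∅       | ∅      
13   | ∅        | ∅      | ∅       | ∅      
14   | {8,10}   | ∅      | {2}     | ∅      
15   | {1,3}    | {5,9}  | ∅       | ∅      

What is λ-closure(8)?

{1, 3, 5, 8, 15}

Start with {8}.
From 8 via λ: add 3, 5.
From 5 via λ: add 15.
From 15 via λ: add 1.
No new states can be added; the closed set is {1, 3, 5, 8, 15}.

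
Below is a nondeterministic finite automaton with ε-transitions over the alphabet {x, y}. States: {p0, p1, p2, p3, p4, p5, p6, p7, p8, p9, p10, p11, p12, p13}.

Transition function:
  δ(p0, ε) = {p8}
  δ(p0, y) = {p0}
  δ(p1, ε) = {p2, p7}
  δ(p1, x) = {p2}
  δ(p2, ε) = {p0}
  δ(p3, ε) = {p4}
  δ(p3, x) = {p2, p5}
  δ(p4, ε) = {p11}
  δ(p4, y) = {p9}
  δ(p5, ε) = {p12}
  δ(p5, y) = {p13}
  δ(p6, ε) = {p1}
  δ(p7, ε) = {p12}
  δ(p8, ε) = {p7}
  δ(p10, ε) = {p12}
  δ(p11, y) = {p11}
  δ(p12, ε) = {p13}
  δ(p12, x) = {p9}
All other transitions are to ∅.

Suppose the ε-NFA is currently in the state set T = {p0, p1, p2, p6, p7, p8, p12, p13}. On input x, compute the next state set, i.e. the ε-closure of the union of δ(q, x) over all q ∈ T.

p1 on x → {p2}.
p12 on x → {p9}.
No x-transition from p0, p2, p6, p7, p8, p13.
Union after reading x: {p2, p9}.
Now take the ε-closure:
From p2 via ε: add p0.
From p0 via ε: add p8.
From p8 via ε: add p7.
From p7 via ε: add p12.
From p12 via ε: add p13.
No new states can be added; the closed set is {p0, p2, p7, p8, p9, p12, p13}.

{p0, p2, p7, p8, p9, p12, p13}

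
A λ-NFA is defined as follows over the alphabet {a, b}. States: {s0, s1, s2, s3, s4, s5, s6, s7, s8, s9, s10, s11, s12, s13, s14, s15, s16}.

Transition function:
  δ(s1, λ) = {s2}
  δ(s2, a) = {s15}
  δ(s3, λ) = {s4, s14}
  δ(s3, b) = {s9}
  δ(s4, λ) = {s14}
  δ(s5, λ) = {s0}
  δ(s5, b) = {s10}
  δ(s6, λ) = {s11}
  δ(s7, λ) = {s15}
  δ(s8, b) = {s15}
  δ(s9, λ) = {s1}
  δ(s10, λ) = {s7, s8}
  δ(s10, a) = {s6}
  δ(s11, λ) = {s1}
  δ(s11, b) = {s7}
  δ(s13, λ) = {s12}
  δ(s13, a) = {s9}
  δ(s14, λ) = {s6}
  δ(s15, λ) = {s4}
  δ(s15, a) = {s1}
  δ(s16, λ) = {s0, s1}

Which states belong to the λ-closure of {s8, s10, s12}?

{s1, s2, s4, s6, s7, s8, s10, s11, s12, s14, s15}

Start with {s8, s10, s12}.
From s10 via λ: add s7.
From s7 via λ: add s15.
From s15 via λ: add s4.
From s4 via λ: add s14.
From s14 via λ: add s6.
From s6 via λ: add s11.
From s11 via λ: add s1.
From s1 via λ: add s2.
No new states can be added; the closed set is {s1, s2, s4, s6, s7, s8, s10, s11, s12, s14, s15}.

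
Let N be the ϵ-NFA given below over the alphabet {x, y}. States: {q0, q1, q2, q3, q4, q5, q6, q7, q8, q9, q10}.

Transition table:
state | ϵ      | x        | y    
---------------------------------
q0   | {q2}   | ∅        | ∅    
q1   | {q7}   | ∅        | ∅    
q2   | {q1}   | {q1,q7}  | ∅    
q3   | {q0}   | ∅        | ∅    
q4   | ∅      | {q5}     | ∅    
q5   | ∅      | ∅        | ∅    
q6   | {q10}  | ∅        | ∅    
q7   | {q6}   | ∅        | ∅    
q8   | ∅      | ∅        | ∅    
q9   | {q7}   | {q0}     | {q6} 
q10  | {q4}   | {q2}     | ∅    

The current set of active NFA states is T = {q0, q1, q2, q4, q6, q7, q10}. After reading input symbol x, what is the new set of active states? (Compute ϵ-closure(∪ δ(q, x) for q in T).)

q2 on x → {q1, q7}.
q4 on x → {q5}.
q10 on x → {q2}.
No x-transition from q0, q1, q6, q7.
Union after reading x: {q1, q2, q5, q7}.
Now take the ϵ-closure:
From q7 via ϵ: add q6.
From q6 via ϵ: add q10.
From q10 via ϵ: add q4.
No new states can be added; the closed set is {q1, q2, q4, q5, q6, q7, q10}.

{q1, q2, q4, q5, q6, q7, q10}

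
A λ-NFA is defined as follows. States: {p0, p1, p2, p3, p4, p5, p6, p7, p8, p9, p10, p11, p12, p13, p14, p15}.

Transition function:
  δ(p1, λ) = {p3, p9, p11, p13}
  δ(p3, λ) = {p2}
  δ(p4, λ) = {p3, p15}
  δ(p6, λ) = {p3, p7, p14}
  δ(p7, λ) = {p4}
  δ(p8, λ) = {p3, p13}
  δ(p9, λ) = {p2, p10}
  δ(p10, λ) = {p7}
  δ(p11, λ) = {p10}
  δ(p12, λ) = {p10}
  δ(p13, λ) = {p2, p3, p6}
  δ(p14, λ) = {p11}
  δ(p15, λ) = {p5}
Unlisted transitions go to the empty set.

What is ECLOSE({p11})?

Start with {p11}.
From p11 via λ: add p10.
From p10 via λ: add p7.
From p7 via λ: add p4.
From p4 via λ: add p3, p15.
From p3 via λ: add p2.
From p15 via λ: add p5.
No new states can be added; the closed set is {p2, p3, p4, p5, p7, p10, p11, p15}.

{p2, p3, p4, p5, p7, p10, p11, p15}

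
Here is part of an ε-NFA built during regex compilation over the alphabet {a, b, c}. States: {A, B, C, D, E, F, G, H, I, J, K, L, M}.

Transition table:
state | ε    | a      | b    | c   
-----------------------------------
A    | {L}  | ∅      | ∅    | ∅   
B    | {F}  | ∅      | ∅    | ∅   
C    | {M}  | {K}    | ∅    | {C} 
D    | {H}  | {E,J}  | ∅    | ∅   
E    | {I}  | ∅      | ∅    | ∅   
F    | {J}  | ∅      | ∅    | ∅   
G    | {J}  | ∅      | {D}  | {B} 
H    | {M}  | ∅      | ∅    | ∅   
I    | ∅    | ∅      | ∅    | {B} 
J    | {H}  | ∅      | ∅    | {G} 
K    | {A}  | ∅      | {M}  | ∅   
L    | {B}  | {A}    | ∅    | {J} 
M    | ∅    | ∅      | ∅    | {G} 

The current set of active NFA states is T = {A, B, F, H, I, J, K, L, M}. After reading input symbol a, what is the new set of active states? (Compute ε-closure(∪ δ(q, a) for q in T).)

L on a → {A}.
No a-transition from A, B, F, H, I, J, K, M.
Union after reading a: {A}.
Now take the ε-closure:
From A via ε: add L.
From L via ε: add B.
From B via ε: add F.
From F via ε: add J.
From J via ε: add H.
From H via ε: add M.
No new states can be added; the closed set is {A, B, F, H, J, L, M}.

{A, B, F, H, J, L, M}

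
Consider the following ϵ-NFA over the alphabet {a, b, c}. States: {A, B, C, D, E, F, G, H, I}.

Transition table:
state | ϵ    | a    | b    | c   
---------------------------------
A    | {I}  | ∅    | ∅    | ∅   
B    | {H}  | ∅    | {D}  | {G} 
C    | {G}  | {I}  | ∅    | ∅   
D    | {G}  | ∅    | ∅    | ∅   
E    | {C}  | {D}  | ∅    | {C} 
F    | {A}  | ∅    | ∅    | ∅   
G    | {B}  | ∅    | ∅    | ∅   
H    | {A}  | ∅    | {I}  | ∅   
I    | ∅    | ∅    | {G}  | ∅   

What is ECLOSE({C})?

{A, B, C, G, H, I}

Start with {C}.
From C via ϵ: add G.
From G via ϵ: add B.
From B via ϵ: add H.
From H via ϵ: add A.
From A via ϵ: add I.
No new states can be added; the closed set is {A, B, C, G, H, I}.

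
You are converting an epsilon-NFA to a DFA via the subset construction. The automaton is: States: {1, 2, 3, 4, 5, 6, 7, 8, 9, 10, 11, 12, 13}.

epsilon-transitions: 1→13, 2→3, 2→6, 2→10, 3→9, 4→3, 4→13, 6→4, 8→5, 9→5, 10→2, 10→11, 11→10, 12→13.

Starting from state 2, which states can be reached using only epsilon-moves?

{2, 3, 4, 5, 6, 9, 10, 11, 13}

Start with {2}.
From 2 via epsilon: add 3, 6, 10.
From 3 via epsilon: add 9.
From 6 via epsilon: add 4.
From 10 via epsilon: add 11.
From 4 via epsilon: add 13.
From 9 via epsilon: add 5.
No new states can be added; the closed set is {2, 3, 4, 5, 6, 9, 10, 11, 13}.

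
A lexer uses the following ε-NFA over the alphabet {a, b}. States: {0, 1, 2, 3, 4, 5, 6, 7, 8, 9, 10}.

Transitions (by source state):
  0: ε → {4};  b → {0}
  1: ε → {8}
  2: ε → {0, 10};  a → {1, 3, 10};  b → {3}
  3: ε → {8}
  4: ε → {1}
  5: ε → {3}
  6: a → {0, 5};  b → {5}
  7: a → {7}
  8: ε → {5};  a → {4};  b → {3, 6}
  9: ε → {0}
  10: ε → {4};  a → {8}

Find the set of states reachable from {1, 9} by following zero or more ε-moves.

Start with {1, 9}.
From 1 via ε: add 8.
From 9 via ε: add 0.
From 0 via ε: add 4.
From 8 via ε: add 5.
From 5 via ε: add 3.
No new states can be added; the closed set is {0, 1, 3, 4, 5, 8, 9}.

{0, 1, 3, 4, 5, 8, 9}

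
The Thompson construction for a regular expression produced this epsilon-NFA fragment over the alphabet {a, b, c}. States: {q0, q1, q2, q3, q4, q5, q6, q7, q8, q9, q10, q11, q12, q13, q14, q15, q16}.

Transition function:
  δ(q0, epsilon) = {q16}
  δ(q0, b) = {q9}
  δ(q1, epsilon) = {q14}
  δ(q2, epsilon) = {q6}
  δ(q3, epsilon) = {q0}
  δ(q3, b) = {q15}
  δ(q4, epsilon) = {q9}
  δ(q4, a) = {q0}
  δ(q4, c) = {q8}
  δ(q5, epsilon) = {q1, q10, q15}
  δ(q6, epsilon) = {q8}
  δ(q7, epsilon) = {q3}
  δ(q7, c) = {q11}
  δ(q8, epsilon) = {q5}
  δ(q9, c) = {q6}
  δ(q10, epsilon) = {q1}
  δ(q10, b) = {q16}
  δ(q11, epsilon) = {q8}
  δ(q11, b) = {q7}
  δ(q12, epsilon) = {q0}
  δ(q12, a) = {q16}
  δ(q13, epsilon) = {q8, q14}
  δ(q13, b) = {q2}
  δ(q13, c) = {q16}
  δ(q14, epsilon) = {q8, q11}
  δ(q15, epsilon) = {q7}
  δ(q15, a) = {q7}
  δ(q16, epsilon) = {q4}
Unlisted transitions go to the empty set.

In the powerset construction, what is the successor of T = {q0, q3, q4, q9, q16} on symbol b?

q0 on b → {q9}.
q3 on b → {q15}.
No b-transition from q4, q9, q16.
Union after reading b: {q9, q15}.
Now take the epsilon-closure:
From q15 via epsilon: add q7.
From q7 via epsilon: add q3.
From q3 via epsilon: add q0.
From q0 via epsilon: add q16.
From q16 via epsilon: add q4.
No new states can be added; the closed set is {q0, q3, q4, q7, q9, q15, q16}.

{q0, q3, q4, q7, q9, q15, q16}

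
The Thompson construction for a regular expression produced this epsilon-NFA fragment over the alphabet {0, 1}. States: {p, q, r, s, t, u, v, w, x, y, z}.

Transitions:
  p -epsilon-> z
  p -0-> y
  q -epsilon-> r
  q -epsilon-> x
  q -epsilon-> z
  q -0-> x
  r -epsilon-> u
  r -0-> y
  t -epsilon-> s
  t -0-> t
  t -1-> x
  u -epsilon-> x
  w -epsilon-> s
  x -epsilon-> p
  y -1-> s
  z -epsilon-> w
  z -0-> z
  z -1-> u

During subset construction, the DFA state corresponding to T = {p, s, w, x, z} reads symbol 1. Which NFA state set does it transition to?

z on 1 → {u}.
No 1-transition from p, s, w, x.
Union after reading 1: {u}.
Now take the epsilon-closure:
From u via epsilon: add x.
From x via epsilon: add p.
From p via epsilon: add z.
From z via epsilon: add w.
From w via epsilon: add s.
No new states can be added; the closed set is {p, s, u, w, x, z}.

{p, s, u, w, x, z}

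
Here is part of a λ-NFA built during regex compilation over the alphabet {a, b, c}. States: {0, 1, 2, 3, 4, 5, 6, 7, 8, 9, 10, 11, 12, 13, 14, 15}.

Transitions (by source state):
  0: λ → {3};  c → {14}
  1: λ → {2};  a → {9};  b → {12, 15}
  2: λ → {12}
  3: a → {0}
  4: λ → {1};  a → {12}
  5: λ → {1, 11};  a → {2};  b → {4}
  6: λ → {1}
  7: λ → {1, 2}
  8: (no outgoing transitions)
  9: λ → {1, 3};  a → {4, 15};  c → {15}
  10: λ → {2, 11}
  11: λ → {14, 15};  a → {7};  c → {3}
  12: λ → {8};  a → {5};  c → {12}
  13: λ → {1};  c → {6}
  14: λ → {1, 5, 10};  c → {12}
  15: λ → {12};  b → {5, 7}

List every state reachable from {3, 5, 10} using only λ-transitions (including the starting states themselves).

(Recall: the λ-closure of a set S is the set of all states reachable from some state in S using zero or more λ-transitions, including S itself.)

{1, 2, 3, 5, 8, 10, 11, 12, 14, 15}

Start with {3, 5, 10}.
From 5 via λ: add 1, 11.
From 10 via λ: add 2.
From 2 via λ: add 12.
From 11 via λ: add 14, 15.
From 12 via λ: add 8.
No new states can be added; the closed set is {1, 2, 3, 5, 8, 10, 11, 12, 14, 15}.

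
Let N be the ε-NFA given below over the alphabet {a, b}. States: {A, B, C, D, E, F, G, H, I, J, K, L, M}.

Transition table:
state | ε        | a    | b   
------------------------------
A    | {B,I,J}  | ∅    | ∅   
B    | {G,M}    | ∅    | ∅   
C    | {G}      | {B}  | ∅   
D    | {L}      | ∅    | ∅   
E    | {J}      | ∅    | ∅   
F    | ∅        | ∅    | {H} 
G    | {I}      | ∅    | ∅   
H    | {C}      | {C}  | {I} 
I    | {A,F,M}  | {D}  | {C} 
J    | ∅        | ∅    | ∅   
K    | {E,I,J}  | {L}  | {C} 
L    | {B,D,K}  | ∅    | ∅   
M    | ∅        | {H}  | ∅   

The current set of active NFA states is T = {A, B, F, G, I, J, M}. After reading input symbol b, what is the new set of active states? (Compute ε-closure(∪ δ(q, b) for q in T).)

F on b → {H}.
I on b → {C}.
No b-transition from A, B, G, J, M.
Union after reading b: {C, H}.
Now take the ε-closure:
From C via ε: add G.
From G via ε: add I.
From I via ε: add A, F, M.
From A via ε: add B, J.
No new states can be added; the closed set is {A, B, C, F, G, H, I, J, M}.

{A, B, C, F, G, H, I, J, M}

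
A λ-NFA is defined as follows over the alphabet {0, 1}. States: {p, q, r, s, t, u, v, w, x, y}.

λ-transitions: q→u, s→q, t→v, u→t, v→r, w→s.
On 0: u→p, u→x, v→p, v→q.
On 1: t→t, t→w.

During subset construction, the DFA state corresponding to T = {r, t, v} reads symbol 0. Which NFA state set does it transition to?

v on 0 → {p, q}.
No 0-transition from r, t.
Union after reading 0: {p, q}.
Now take the λ-closure:
From q via λ: add u.
From u via λ: add t.
From t via λ: add v.
From v via λ: add r.
No new states can be added; the closed set is {p, q, r, t, u, v}.

{p, q, r, t, u, v}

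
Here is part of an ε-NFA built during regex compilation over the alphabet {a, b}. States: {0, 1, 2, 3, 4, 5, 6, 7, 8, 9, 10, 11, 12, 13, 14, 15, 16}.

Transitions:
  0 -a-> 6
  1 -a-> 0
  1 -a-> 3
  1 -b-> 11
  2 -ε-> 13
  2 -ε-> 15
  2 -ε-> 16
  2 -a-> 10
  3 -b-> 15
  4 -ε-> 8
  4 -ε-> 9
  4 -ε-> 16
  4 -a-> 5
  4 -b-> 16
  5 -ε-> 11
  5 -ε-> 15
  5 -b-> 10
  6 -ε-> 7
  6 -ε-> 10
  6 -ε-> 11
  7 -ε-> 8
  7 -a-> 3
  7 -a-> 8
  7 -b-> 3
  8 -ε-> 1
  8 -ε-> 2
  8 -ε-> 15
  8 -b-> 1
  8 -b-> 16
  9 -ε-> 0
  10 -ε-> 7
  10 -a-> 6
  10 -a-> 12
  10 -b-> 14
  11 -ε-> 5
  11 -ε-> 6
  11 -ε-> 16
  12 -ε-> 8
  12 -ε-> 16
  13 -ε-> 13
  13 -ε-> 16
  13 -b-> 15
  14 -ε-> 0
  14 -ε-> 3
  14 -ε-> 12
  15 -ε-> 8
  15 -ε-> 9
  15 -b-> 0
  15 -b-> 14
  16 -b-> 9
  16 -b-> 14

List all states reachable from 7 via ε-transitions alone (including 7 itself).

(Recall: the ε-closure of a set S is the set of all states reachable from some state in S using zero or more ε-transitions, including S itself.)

Start with {7}.
From 7 via ε: add 8.
From 8 via ε: add 1, 2, 15.
From 2 via ε: add 13, 16.
From 15 via ε: add 9.
From 9 via ε: add 0.
No new states can be added; the closed set is {0, 1, 2, 7, 8, 9, 13, 15, 16}.

{0, 1, 2, 7, 8, 9, 13, 15, 16}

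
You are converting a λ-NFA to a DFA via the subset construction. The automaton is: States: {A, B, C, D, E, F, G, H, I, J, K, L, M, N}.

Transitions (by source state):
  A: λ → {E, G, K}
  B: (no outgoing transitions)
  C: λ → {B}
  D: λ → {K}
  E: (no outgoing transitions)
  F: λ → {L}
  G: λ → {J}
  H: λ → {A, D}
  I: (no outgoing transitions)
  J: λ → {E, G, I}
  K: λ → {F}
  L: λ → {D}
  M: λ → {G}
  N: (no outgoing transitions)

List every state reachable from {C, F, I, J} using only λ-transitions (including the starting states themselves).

Start with {C, F, I, J}.
From C via λ: add B.
From F via λ: add L.
From J via λ: add E, G.
From L via λ: add D.
From D via λ: add K.
No new states can be added; the closed set is {B, C, D, E, F, G, I, J, K, L}.

{B, C, D, E, F, G, I, J, K, L}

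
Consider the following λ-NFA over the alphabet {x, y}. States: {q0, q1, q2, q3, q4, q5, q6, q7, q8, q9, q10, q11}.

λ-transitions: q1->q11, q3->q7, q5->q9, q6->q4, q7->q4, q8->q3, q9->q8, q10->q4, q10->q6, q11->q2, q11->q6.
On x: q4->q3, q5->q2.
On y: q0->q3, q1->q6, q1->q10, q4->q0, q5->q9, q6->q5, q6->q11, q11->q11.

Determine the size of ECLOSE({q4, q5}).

Start with {q4, q5}.
From q5 via λ: add q9.
From q9 via λ: add q8.
From q8 via λ: add q3.
From q3 via λ: add q7.
λ-closure = {q3, q4, q5, q7, q8, q9}, which has 6 states.

6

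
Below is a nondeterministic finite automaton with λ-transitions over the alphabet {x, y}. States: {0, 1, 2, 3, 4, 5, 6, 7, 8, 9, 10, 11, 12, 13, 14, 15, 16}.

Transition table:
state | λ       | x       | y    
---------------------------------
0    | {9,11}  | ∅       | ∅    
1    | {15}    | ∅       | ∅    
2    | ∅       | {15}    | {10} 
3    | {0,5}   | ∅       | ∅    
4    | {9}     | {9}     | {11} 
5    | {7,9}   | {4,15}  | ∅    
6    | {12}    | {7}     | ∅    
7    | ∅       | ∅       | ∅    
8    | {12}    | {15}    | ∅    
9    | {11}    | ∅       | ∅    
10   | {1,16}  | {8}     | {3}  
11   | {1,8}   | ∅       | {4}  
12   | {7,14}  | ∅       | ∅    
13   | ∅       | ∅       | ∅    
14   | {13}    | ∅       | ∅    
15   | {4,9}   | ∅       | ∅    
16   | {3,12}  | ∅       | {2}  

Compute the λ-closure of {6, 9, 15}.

Start with {6, 9, 15}.
From 6 via λ: add 12.
From 9 via λ: add 11.
From 15 via λ: add 4.
From 11 via λ: add 1, 8.
From 12 via λ: add 7, 14.
From 14 via λ: add 13.
No new states can be added; the closed set is {1, 4, 6, 7, 8, 9, 11, 12, 13, 14, 15}.

{1, 4, 6, 7, 8, 9, 11, 12, 13, 14, 15}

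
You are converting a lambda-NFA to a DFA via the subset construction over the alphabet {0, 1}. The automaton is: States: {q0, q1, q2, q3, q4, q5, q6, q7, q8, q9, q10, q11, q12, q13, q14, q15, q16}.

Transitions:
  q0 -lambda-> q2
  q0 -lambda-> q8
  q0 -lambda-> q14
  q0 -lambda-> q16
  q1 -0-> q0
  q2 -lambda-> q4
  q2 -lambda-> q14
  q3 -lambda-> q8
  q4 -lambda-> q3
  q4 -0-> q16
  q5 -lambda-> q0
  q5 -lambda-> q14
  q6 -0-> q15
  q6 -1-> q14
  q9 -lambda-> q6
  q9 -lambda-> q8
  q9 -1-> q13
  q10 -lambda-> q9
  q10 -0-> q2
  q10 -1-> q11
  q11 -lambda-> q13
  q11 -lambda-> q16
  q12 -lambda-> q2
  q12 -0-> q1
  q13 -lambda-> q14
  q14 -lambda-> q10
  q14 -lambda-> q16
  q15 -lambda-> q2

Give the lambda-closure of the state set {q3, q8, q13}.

{q3, q6, q8, q9, q10, q13, q14, q16}

Start with {q3, q8, q13}.
From q13 via lambda: add q14.
From q14 via lambda: add q10, q16.
From q10 via lambda: add q9.
From q9 via lambda: add q6.
No new states can be added; the closed set is {q3, q6, q8, q9, q10, q13, q14, q16}.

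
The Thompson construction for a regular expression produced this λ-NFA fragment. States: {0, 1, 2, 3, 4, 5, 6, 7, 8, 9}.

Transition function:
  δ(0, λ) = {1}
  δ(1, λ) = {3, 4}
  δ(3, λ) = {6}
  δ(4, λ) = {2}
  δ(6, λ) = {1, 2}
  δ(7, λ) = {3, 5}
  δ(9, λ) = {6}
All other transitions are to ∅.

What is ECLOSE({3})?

{1, 2, 3, 4, 6}

Start with {3}.
From 3 via λ: add 6.
From 6 via λ: add 1, 2.
From 1 via λ: add 4.
No new states can be added; the closed set is {1, 2, 3, 4, 6}.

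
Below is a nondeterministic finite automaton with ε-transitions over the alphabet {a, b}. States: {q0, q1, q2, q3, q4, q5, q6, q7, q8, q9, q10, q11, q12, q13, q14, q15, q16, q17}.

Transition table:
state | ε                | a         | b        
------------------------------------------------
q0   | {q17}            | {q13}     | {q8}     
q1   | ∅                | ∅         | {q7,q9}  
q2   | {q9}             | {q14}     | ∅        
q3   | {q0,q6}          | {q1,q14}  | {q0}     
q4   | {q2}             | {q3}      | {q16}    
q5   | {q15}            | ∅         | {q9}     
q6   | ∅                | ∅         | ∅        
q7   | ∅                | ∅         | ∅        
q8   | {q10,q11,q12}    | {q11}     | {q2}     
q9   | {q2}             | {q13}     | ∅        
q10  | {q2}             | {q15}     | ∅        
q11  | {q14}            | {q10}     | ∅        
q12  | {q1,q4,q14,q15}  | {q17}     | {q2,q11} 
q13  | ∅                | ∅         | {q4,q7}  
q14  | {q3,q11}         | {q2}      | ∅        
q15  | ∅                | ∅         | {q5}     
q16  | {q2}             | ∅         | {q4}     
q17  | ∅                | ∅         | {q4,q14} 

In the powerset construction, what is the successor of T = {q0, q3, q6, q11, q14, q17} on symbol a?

{q0, q1, q2, q3, q6, q9, q10, q11, q13, q14, q17}

q0 on a → {q13}.
q3 on a → {q1, q14}.
q11 on a → {q10}.
q14 on a → {q2}.
No a-transition from q6, q17.
Union after reading a: {q1, q2, q10, q13, q14}.
Now take the ε-closure:
From q2 via ε: add q9.
From q14 via ε: add q3, q11.
From q3 via ε: add q0, q6.
From q0 via ε: add q17.
No new states can be added; the closed set is {q0, q1, q2, q3, q6, q9, q10, q11, q13, q14, q17}.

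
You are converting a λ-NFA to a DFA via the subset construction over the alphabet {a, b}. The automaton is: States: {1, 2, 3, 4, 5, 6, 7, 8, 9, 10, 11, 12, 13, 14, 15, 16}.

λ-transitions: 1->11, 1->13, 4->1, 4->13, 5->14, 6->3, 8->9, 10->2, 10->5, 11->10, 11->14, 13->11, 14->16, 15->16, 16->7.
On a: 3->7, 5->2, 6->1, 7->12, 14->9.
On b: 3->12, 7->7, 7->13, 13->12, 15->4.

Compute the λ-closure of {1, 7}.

Start with {1, 7}.
From 1 via λ: add 11, 13.
From 11 via λ: add 10, 14.
From 10 via λ: add 2, 5.
From 14 via λ: add 16.
No new states can be added; the closed set is {1, 2, 5, 7, 10, 11, 13, 14, 16}.

{1, 2, 5, 7, 10, 11, 13, 14, 16}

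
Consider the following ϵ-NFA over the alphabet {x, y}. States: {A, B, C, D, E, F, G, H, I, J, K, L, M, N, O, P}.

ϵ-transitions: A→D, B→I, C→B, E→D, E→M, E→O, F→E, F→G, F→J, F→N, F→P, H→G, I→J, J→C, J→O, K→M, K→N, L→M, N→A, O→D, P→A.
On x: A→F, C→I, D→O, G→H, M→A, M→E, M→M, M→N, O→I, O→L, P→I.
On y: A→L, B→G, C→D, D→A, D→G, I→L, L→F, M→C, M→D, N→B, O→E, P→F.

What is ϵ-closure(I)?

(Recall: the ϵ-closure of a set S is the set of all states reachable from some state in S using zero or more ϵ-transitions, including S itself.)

Start with {I}.
From I via ϵ: add J.
From J via ϵ: add C, O.
From C via ϵ: add B.
From O via ϵ: add D.
No new states can be added; the closed set is {B, C, D, I, J, O}.

{B, C, D, I, J, O}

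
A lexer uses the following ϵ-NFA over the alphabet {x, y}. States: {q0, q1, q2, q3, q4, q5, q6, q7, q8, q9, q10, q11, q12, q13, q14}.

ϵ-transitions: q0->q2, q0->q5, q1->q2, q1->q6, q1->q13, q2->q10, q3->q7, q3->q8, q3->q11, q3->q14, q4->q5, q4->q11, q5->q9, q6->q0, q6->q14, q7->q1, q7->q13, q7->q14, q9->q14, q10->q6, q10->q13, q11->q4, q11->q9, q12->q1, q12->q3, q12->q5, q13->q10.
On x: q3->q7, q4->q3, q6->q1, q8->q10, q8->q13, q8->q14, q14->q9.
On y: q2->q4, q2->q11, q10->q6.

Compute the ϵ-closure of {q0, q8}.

Start with {q0, q8}.
From q0 via ϵ: add q2, q5.
From q2 via ϵ: add q10.
From q5 via ϵ: add q9.
From q9 via ϵ: add q14.
From q10 via ϵ: add q6, q13.
No new states can be added; the closed set is {q0, q2, q5, q6, q8, q9, q10, q13, q14}.

{q0, q2, q5, q6, q8, q9, q10, q13, q14}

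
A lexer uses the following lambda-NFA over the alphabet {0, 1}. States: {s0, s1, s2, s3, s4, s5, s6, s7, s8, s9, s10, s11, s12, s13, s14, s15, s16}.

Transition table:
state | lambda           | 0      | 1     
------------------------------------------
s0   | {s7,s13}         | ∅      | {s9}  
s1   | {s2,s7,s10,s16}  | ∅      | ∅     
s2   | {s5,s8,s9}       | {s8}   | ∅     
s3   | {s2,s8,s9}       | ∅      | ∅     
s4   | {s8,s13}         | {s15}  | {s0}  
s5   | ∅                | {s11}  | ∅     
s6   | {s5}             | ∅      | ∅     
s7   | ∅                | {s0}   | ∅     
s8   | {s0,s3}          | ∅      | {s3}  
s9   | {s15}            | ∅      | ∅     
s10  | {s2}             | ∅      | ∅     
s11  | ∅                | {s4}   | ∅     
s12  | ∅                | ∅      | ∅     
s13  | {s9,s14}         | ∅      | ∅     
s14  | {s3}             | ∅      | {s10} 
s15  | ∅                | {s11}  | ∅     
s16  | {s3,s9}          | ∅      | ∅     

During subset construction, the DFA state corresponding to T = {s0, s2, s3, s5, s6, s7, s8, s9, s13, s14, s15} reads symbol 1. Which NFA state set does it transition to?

s0 on 1 → {s9}.
s8 on 1 → {s3}.
s14 on 1 → {s10}.
No 1-transition from s2, s3, s5, s6, s7, s9, s13, s15.
Union after reading 1: {s3, s9, s10}.
Now take the lambda-closure:
From s3 via lambda: add s2, s8.
From s9 via lambda: add s15.
From s2 via lambda: add s5.
From s8 via lambda: add s0.
From s0 via lambda: add s7, s13.
From s13 via lambda: add s14.
No new states can be added; the closed set is {s0, s2, s3, s5, s7, s8, s9, s10, s13, s14, s15}.

{s0, s2, s3, s5, s7, s8, s9, s10, s13, s14, s15}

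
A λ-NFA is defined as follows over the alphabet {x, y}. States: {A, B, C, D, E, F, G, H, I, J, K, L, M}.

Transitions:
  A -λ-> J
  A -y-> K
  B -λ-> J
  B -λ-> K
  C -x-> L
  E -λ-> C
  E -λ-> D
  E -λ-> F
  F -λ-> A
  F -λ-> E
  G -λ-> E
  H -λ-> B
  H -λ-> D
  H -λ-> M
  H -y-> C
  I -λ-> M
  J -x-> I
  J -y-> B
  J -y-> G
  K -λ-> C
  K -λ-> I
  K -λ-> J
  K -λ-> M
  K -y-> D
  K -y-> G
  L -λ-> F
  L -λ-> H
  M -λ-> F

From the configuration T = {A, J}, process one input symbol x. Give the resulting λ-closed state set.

J on x → {I}.
No x-transition from A.
Union after reading x: {I}.
Now take the λ-closure:
From I via λ: add M.
From M via λ: add F.
From F via λ: add A, E.
From A via λ: add J.
From E via λ: add C, D.
No new states can be added; the closed set is {A, C, D, E, F, I, J, M}.

{A, C, D, E, F, I, J, M}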